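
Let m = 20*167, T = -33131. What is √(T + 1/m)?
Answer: I*√92399045065/1670 ≈ 182.02*I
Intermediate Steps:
m = 3340
√(T + 1/m) = √(-33131 + 1/3340) = √(-110657539/3340) = I*√92399045065/1670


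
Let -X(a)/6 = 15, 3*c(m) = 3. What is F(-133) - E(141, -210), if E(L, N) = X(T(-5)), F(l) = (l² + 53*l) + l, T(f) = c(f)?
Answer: 10597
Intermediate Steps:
c(m) = 1 (c(m) = (⅓)*3 = 1)
T(f) = 1
X(a) = -90 (X(a) = -6*15 = -90)
F(l) = l² + 54*l
E(L, N) = -90
F(-133) - E(141, -210) = -133*(54 - 133) - 1*(-90) = -133*(-79) + 90 = 10507 + 90 = 10597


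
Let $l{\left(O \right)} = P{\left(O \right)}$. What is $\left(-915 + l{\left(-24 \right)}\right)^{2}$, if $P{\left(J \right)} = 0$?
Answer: $837225$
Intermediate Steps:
$l{\left(O \right)} = 0$
$\left(-915 + l{\left(-24 \right)}\right)^{2} = \left(-915 + 0\right)^{2} = \left(-915\right)^{2} = 837225$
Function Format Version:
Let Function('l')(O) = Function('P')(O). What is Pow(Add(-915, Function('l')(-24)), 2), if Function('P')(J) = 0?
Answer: 837225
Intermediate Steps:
Function('l')(O) = 0
Pow(Add(-915, Function('l')(-24)), 2) = Pow(Add(-915, 0), 2) = Pow(-915, 2) = 837225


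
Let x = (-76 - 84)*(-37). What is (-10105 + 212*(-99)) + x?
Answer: -25173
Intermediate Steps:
x = 5920 (x = -160*(-37) = 5920)
(-10105 + 212*(-99)) + x = (-10105 + 212*(-99)) + 5920 = (-10105 - 20988) + 5920 = -31093 + 5920 = -25173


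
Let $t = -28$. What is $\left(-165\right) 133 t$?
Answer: $614460$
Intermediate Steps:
$\left(-165\right) 133 t = \left(-165\right) 133 \left(-28\right) = \left(-21945\right) \left(-28\right) = 614460$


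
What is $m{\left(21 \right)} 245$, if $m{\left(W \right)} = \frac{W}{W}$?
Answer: $245$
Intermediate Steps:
$m{\left(W \right)} = 1$
$m{\left(21 \right)} 245 = 1 \cdot 245 = 245$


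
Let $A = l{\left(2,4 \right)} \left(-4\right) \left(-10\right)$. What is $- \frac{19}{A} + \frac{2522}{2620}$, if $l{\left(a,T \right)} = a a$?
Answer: $\frac{17687}{20960} \approx 0.84385$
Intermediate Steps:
$l{\left(a,T \right)} = a^{2}$
$A = 160$ ($A = 2^{2} \left(-4\right) \left(-10\right) = 4 \left(-4\right) \left(-10\right) = \left(-16\right) \left(-10\right) = 160$)
$- \frac{19}{A} + \frac{2522}{2620} = - \frac{19}{160} + \frac{2522}{2620} = \left(-19\right) \frac{1}{160} + 2522 \cdot \frac{1}{2620} = - \frac{19}{160} + \frac{1261}{1310} = \frac{17687}{20960}$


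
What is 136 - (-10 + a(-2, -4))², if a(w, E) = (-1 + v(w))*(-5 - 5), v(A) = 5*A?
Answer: -9864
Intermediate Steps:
a(w, E) = 10 - 50*w (a(w, E) = (-1 + 5*w)*(-5 - 5) = (-1 + 5*w)*(-10) = 10 - 50*w)
136 - (-10 + a(-2, -4))² = 136 - (-10 + (10 - 50*(-2)))² = 136 - (-10 + (10 + 100))² = 136 - (-10 + 110)² = 136 - 1*100² = 136 - 1*10000 = 136 - 10000 = -9864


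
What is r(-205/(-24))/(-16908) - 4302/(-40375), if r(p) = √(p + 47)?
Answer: 4302/40375 - √7998/202896 ≈ 0.10611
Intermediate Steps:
r(p) = √(47 + p)
r(-205/(-24))/(-16908) - 4302/(-40375) = √(47 - 205/(-24))/(-16908) - 4302/(-40375) = √(47 - 205*(-1/24))*(-1/16908) - 4302*(-1/40375) = √(47 + 205/24)*(-1/16908) + 4302/40375 = √(1333/24)*(-1/16908) + 4302/40375 = (√7998/12)*(-1/16908) + 4302/40375 = -√7998/202896 + 4302/40375 = 4302/40375 - √7998/202896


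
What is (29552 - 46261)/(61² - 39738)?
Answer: 16709/36017 ≈ 0.46392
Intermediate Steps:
(29552 - 46261)/(61² - 39738) = -16709/(3721 - 39738) = -16709/(-36017) = -16709*(-1/36017) = 16709/36017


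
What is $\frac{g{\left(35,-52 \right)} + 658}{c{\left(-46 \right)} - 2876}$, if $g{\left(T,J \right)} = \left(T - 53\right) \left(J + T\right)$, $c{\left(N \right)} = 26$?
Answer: $- \frac{482}{1425} \approx -0.33825$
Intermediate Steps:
$g{\left(T,J \right)} = \left(-53 + T\right) \left(J + T\right)$
$\frac{g{\left(35,-52 \right)} + 658}{c{\left(-46 \right)} - 2876} = \frac{\left(35^{2} - -2756 - 1855 - 1820\right) + 658}{26 - 2876} = \frac{\left(1225 + 2756 - 1855 - 1820\right) + 658}{-2850} = \left(306 + 658\right) \left(- \frac{1}{2850}\right) = 964 \left(- \frac{1}{2850}\right) = - \frac{482}{1425}$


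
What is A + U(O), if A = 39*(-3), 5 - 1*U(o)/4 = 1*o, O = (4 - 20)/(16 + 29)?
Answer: -4301/45 ≈ -95.578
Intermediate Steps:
O = -16/45 ≈ -0.35556
U(o) = 20 - 4*o
A = -117
A + U(O) = -117 + (20 - 4*(-16/45)) = -117 + (20 + 64/45) = -117 + 964/45 = -4301/45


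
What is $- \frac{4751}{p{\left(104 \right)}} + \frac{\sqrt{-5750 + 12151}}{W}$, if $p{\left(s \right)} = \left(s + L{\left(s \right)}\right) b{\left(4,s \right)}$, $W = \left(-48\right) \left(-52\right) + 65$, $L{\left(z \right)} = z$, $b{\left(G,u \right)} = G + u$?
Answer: $- \frac{4751}{22464} + \frac{\sqrt{6401}}{2561} \approx -0.18025$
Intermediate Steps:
$W = 2561$ ($W = 2496 + 65 = 2561$)
$p{\left(s \right)} = 2 s \left(4 + s\right)$ ($p{\left(s \right)} = \left(s + s\right) \left(4 + s\right) = 2 s \left(4 + s\right)$)
$- \frac{4751}{p{\left(104 \right)}} + \frac{\sqrt{-5750 + 12151}}{W} = - \frac{4751}{2 \cdot 104 \left(4 + 104\right)} + \frac{\sqrt{-5750 + 12151}}{2561} = - \frac{4751}{2 \cdot 104 \cdot 108} + \sqrt{6401} \cdot \frac{1}{2561} = - \frac{4751}{22464} + \frac{\sqrt{6401}}{2561}$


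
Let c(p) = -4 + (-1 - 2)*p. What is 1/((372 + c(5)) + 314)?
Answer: 1/667 ≈ 0.0014993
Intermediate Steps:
c(p) = -4 - 3*p
1/((372 + c(5)) + 314) = 1/((372 + (-4 - 3*5)) + 314) = 1/((372 + (-4 - 15)) + 314) = 1/((372 - 19) + 314) = 1/(353 + 314) = 1/667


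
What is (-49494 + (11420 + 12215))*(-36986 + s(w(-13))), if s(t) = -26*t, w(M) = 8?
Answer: 961799646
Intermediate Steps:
(-49494 + (11420 + 12215))*(-36986 + s(w(-13))) = (-49494 + (11420 + 12215))*(-36986 - 26*8) = (-49494 + 23635)*(-36986 - 208) = -25859*(-37194) = 961799646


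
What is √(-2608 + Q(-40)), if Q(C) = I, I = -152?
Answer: 2*I*√690 ≈ 52.536*I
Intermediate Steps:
Q(C) = -152
√(-2608 + Q(-40)) = √(-2608 - 152) = √(-2760) = 2*I*√690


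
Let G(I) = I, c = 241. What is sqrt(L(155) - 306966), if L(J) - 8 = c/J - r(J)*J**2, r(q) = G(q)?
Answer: I*sqrt(96840725470)/155 ≈ 2007.7*I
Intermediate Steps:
r(q) = q
L(J) = 8 - J**3 + 241/J (L(J) = 8 + (241/J - J*J**2) = 8 + (241/J - J**3) = 8 + (-J**3 + 241/J) = 8 - J**3 + 241/J)
sqrt(L(155) - 306966) = sqrt((8 - 1*155**3 + 241/155) - 306966) = sqrt((8 - 1*3723875 + 241*(1/155)) - 306966) = sqrt((8 - 3723875 + 241/155) - 306966) = sqrt(-577199144/155 - 306966) = sqrt(-624778874/155) = I*sqrt(96840725470)/155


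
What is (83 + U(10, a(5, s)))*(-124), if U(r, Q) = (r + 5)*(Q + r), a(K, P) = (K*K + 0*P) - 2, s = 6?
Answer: -71672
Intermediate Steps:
a(K, P) = -2 + K² (a(K, P) = (K² + 0) - 2 = K² - 2 = -2 + K²)
U(r, Q) = (5 + r)*(Q + r)
(83 + U(10, a(5, s)))*(-124) = (83 + (10² + 5*(-2 + 5²) + 5*10 + (-2 + 5²)*10))*(-124) = (83 + (100 + 5*(-2 + 25) + 50 + (-2 + 25)*10))*(-124) = (83 + (100 + 5*23 + 50 + 23*10))*(-124) = (83 + (100 + 115 + 50 + 230))*(-124) = (83 + 495)*(-124) = 578*(-124) = -71672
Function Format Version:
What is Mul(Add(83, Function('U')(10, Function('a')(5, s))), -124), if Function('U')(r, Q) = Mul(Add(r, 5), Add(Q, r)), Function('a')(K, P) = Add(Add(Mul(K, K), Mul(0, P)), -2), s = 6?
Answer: -71672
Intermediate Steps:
Function('a')(K, P) = Add(-2, Pow(K, 2)) (Function('a')(K, P) = Add(Add(Pow(K, 2), 0), -2) = Add(Pow(K, 2), -2) = Add(-2, Pow(K, 2)))
Function('U')(r, Q) = Mul(Add(5, r), Add(Q, r))
Mul(Add(83, Function('U')(10, Function('a')(5, s))), -124) = Mul(Add(83, Add(Pow(10, 2), Mul(5, Add(-2, Pow(5, 2))), Mul(5, 10), Mul(Add(-2, Pow(5, 2)), 10))), -124) = Mul(Add(83, Add(100, Mul(5, Add(-2, 25)), 50, Mul(Add(-2, 25), 10))), -124) = Mul(Add(83, Add(100, Mul(5, 23), 50, Mul(23, 10))), -124) = Mul(Add(83, Add(100, 115, 50, 230)), -124) = Mul(Add(83, 495), -124) = Mul(578, -124) = -71672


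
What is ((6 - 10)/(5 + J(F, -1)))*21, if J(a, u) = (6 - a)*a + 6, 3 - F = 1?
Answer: -84/19 ≈ -4.4211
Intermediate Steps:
F = 2 (F = 3 - 1*1 = 3 - 1 = 2)
J(a, u) = 6 + a*(6 - a) (J(a, u) = a*(6 - a) + 6 = 6 + a*(6 - a))
((6 - 10)/(5 + J(F, -1)))*21 = ((6 - 10)/(5 + (6 - 1*2**2 + 6*2)))*21 = -4/(5 + (6 - 1*4 + 12))*21 = -4/(5 + (6 - 4 + 12))*21 = -4/(5 + 14)*21 = -4/19*21 = -84/19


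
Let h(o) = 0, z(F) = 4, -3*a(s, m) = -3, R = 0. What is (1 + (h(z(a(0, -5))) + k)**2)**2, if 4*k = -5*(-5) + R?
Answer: 410881/256 ≈ 1605.0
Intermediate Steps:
a(s, m) = 1 (a(s, m) = -1/3*(-3) = 1)
k = 25/4 (k = (-5*(-5) + 0)/4 = (25 + 0)/4 = (1/4)*25 = 25/4 ≈ 6.2500)
(1 + (h(z(a(0, -5))) + k)**2)**2 = (1 + (0 + 25/4)**2)**2 = (1 + (25/4)**2)**2 = (1 + 625/16)**2 = (641/16)**2 = 410881/256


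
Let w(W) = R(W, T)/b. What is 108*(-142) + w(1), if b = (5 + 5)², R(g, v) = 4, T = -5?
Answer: -383399/25 ≈ -15336.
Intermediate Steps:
b = 100 (b = 10² = 100)
w(W) = 1/25 (w(W) = 4/100 = 4*(1/100) = 1/25)
108*(-142) + w(1) = 108*(-142) + 1/25 = -15336 + 1/25 = -383399/25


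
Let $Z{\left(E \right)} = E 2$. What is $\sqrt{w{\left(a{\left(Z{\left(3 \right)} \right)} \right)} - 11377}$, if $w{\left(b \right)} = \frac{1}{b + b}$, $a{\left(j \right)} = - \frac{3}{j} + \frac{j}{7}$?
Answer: $\frac{i \sqrt{284390}}{5} \approx 106.66 i$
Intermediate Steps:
$Z{\left(E \right)} = 2 E$
$a{\left(j \right)} = - \frac{3}{j} + \frac{j}{7}$ ($a{\left(j \right)} = - \frac{3}{j} + j \frac{1}{7} = - \frac{3}{j} + \frac{j}{7}$)
$w{\left(b \right)} = \frac{1}{2 b}$
$\sqrt{w{\left(a{\left(Z{\left(3 \right)} \right)} \right)} - 11377} = \sqrt{\frac{1}{2 \left(- \frac{3}{2 \cdot 3} + \frac{2 \cdot 3}{7}\right)} - 11377} = \sqrt{\frac{1}{2 \left(- \frac{3}{6} + \frac{1}{7} \cdot 6\right)} - 11377} = \sqrt{\frac{1}{2 \left(\left(-3\right) \frac{1}{6} + \frac{6}{7}\right)} - 11377} = \sqrt{\frac{1}{2 \left(- \frac{1}{2} + \frac{6}{7}\right)} - 11377} = \sqrt{\frac{1}{2 \cdot \frac{5}{14}} - 11377} = \sqrt{\frac{1}{2} \cdot \frac{14}{5} - 11377} = \sqrt{\frac{7}{5} - 11377} = \sqrt{- \frac{56878}{5}} = \frac{i \sqrt{284390}}{5}$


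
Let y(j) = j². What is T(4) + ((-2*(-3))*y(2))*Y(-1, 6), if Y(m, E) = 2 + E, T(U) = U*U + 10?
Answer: 218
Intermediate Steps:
T(U) = 10 + U² (T(U) = U² + 10 = 10 + U²)
T(4) + ((-2*(-3))*y(2))*Y(-1, 6) = (10 + 4²) + (-2*(-3)*2²)*(2 + 6) = (10 + 16) + (6*4)*8 = 26 + 24*8 = 26 + 192 = 218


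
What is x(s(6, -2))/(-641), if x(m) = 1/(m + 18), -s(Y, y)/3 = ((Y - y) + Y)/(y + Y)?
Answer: -2/9615 ≈ -0.00020801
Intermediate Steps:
s(Y, y) = -3*(-y + 2*Y)/(Y + y) (s(Y, y) = -3*((Y - y) + Y)/(y + Y) = -3*(-y + 2*Y)/(Y + y))
x(m) = 1/(18 + m)
x(s(6, -2))/(-641) = 1/((18 + 3*(-2 - 2*6)/(6 - 2))*(-641)) = -1/641/(18 + 3*(-2 - 12)/4) = -1/641/(18 + 3*(1/4)*(-14)) = -1/641/(18 - 21/2) = -1/641/(15/2) = (2/15)*(-1/641) = -2/9615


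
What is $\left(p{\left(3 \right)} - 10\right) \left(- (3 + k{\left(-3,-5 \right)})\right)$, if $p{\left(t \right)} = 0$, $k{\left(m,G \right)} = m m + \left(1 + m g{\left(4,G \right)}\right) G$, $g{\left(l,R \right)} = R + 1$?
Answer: $-530$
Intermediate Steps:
$g{\left(l,R \right)} = 1 + R$
$k{\left(m,G \right)} = m^{2} + G \left(1 + m \left(1 + G\right)\right)$ ($k{\left(m,G \right)} = m m + \left(1 + m \left(1 + G\right)\right) G = m^{2} + G \left(1 + m \left(1 + G\right)\right)$)
$\left(p{\left(3 \right)} - 10\right) \left(- (3 + k{\left(-3,-5 \right)})\right) = \left(0 - 10\right) \left(- (3 - \left(5 - 9 - 15 \left(1 - 5\right)\right))\right) = - 10 \left(- (3 - \left(-4 + 60\right))\right) = - 10 \left(- (3 - 56)\right) = - 10 \left(\left(-1\right) \left(-53\right)\right) = \left(-10\right) 53 = -530$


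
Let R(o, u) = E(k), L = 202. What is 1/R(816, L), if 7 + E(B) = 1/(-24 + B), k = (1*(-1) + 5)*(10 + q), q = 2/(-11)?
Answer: -168/1165 ≈ -0.14421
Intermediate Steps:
q = -2/11 (q = 2*(-1/11) = -2/11 ≈ -0.18182)
k = 432/11 (k = (1*(-1) + 5)*(10 - 2/11) = (-1 + 5)*(108/11) = 4*(108/11) = 432/11 ≈ 39.273)
E(B) = -7 + 1/(-24 + B)
R(o, u) = -1165/168 (R(o, u) = (169 - 7*432/11)/(-24 + 432/11) = (169 - 3024/11)/(168/11) = (11/168)*(-1165/11) = -1165/168)
1/R(816, L) = 1/(-1165/168) = -168/1165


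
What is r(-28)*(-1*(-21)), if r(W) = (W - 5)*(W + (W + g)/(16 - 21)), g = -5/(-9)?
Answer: 78001/5 ≈ 15600.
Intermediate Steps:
g = 5/9 (g = -⅑*(-5) = 5/9 ≈ 0.55556)
r(W) = (-5 + W)*(-⅑ + 4*W/5) (r(W) = (W - 5)*(W + (W + 5/9)/(16 - 21)) = (-5 + W)*(W + (5/9 + W)/(-5)) = (-5 + W)*(W + (5/9 + W)*(-⅕)) = (-5 + W)*(W + (-⅑ - W/5)) = (-5 + W)*(-⅑ + 4*W/5))
r(-28)*(-1*(-21)) = (5/9 - 37/9*(-28) + (⅘)*(-28)²)*(-1*(-21)) = (5/9 + 1036/9 + (⅘)*784)*21 = (5/9 + 1036/9 + 3136/5)*21 = (11143/15)*21 = 78001/5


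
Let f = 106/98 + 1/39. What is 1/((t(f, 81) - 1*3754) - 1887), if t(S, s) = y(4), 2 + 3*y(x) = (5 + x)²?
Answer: -3/16844 ≈ -0.00017810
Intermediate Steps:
f = 2116/1911 (f = 106*(1/98) + 1*(1/39) = 53/49 + 1/39 = 2116/1911 ≈ 1.1073)
y(x) = -⅔ + (5 + x)²/3
t(S, s) = 79/3 (t(S, s) = -⅔ + (5 + 4)²/3 = -⅔ + (⅓)*9² = -⅔ + (⅓)*81 = -⅔ + 27 = 79/3)
1/((t(f, 81) - 1*3754) - 1887) = 1/((79/3 - 1*3754) - 1887) = 1/((79/3 - 3754) - 1887) = 1/(-11183/3 - 1887) = 1/(-16844/3) = -3/16844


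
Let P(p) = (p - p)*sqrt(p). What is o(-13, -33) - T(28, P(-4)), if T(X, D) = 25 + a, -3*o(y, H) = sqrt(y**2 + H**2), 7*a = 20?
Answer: -195/7 - sqrt(1258)/3 ≈ -39.680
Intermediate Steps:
a = 20/7 (a = (1/7)*20 = 20/7 ≈ 2.8571)
o(y, H) = -sqrt(H**2 + y**2)/3 (o(y, H) = -sqrt(y**2 + H**2)/3 = -sqrt(H**2 + y**2)/3)
P(p) = 0 (P(p) = 0*sqrt(p) = 0)
T(X, D) = 195/7 (T(X, D) = 25 + 20/7 = 195/7)
o(-13, -33) - T(28, P(-4)) = -sqrt((-33)**2 + (-13)**2)/3 - 1*195/7 = -sqrt(1089 + 169)/3 - 195/7 = -sqrt(1258)/3 - 195/7 = -195/7 - sqrt(1258)/3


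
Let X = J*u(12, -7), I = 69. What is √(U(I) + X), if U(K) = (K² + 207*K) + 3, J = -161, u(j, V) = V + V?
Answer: √21301 ≈ 145.95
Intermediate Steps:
u(j, V) = 2*V
U(K) = 3 + K² + 207*K
X = 2254 (X = -322*(-7) = -161*(-14) = 2254)
√(U(I) + X) = √((3 + 69² + 207*69) + 2254) = √((3 + 4761 + 14283) + 2254) = √(19047 + 2254) = √21301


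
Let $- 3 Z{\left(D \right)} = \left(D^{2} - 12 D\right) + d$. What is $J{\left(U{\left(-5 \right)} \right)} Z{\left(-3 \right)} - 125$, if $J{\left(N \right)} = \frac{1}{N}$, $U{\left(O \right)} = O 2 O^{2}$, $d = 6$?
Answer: $- \frac{31233}{250} \approx -124.93$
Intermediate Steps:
$U{\left(O \right)} = 2 O^{3}$ ($U{\left(O \right)} = 2 O O^{2} = 2 O^{3}$)
$Z{\left(D \right)} = -2 + 4 D - \frac{D^{2}}{3}$ ($Z{\left(D \right)} = - \frac{\left(D^{2} - 12 D\right) + 6}{3} = - \frac{6 + D^{2} - 12 D}{3} = -2 + 4 D - \frac{D^{2}}{3}$)
$J{\left(U{\left(-5 \right)} \right)} Z{\left(-3 \right)} - 125 = \frac{-2 + 4 \left(-3\right) - \frac{\left(-3\right)^{2}}{3}}{2 \left(-5\right)^{3}} - 125 = \frac{-2 - 12 - 3}{2 \left(-125\right)} - 125 = \frac{-2 - 12 - 3}{-250} - 125 = \left(- \frac{1}{250}\right) \left(-17\right) - 125 = \frac{17}{250} - 125 = - \frac{31233}{250}$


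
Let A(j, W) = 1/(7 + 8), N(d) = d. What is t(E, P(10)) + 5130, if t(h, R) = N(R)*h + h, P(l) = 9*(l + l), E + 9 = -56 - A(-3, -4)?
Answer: -99706/15 ≈ -6647.1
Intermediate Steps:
A(j, W) = 1/15
E = -976/15 (E = -9 + (-56 - 1*1/15) = -9 + (-56 - 1/15) = -9 - 841/15 = -976/15 ≈ -65.067)
P(l) = 18*l (P(l) = 9*(2*l) = 18*l)
t(h, R) = h + R*h (t(h, R) = R*h + h = h + R*h)
t(E, P(10)) + 5130 = -976*(1 + 18*10)/15 + 5130 = -976*(1 + 180)/15 + 5130 = -976/15*181 + 5130 = -176656/15 + 5130 = -99706/15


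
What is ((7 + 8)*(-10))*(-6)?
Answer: 900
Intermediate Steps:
((7 + 8)*(-10))*(-6) = (15*(-10))*(-6) = -150*(-6) = 900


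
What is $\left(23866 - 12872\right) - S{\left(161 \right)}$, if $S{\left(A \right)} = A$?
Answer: $10833$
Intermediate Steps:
$\left(23866 - 12872\right) - S{\left(161 \right)} = \left(23866 - 12872\right) - 161 = 10994 - 161 = 10833$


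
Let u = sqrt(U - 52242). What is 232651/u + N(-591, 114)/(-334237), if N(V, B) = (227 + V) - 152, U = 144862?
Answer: 516/334237 + 232651*sqrt(23155)/46310 ≈ 764.46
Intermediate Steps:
u = 2*sqrt(23155) (u = sqrt(144862 - 52242) = sqrt(92620) = 2*sqrt(23155) ≈ 304.34)
N(V, B) = 75 + V
232651/u + N(-591, 114)/(-334237) = 232651/((2*sqrt(23155))) + (75 - 591)/(-334237) = 232651*(sqrt(23155)/46310) - 516*(-1/334237) = 232651*sqrt(23155)/46310 + 516/334237 = 516/334237 + 232651*sqrt(23155)/46310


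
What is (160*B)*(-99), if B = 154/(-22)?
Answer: 110880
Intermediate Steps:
B = -7 (B = 154*(-1/22) = -7)
(160*B)*(-99) = (160*(-7))*(-99) = -1120*(-99) = 110880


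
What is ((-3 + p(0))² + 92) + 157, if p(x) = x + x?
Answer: 258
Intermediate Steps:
p(x) = 2*x
((-3 + p(0))² + 92) + 157 = ((-3 + 2*0)² + 92) + 157 = ((-3 + 0)² + 92) + 157 = ((-3)² + 92) + 157 = (9 + 92) + 157 = 101 + 157 = 258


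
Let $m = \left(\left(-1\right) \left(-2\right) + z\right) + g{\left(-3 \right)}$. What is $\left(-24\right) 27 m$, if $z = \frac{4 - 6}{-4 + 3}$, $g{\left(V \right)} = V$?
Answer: $-648$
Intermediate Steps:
$z = 2$ ($z = - \frac{2}{-1} = \left(-2\right) \left(-1\right) = 2$)
$m = 1$ ($m = \left(\left(-1\right) \left(-2\right) + 2\right) - 3 = \left(2 + 2\right) - 3 = 4 - 3 = 1$)
$\left(-24\right) 27 m = \left(-24\right) 27 \cdot 1 = \left(-648\right) 1 = -648$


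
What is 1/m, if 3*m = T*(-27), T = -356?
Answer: 1/3204 ≈ 0.00031211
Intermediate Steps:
m = 3204 (m = (-356*(-27))/3 = (⅓)*9612 = 3204)
1/m = 1/3204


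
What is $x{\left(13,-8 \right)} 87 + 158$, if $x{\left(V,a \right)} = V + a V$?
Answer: $-7759$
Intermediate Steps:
$x{\left(V,a \right)} = V + V a$
$x{\left(13,-8 \right)} 87 + 158 = 13 \left(1 - 8\right) 87 + 158 = 13 \left(-7\right) 87 + 158 = \left(-91\right) 87 + 158 = -7917 + 158 = -7759$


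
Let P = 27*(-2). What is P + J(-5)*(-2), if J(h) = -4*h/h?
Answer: -46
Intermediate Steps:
J(h) = -4 (J(h) = -4*1 = -4)
P = -54
P + J(-5)*(-2) = -54 - 4*(-2) = -54 + 8 = -46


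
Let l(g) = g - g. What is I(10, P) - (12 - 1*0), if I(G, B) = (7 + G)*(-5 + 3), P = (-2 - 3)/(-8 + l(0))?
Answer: -46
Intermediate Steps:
l(g) = 0
P = 5/8 (P = (-2 - 3)/(-8 + 0) = -5/(-8) = -5*(-⅛) = 5/8 ≈ 0.62500)
I(G, B) = -14 - 2*G (I(G, B) = (7 + G)*(-2) = -14 - 2*G)
I(10, P) - (12 - 1*0) = (-14 - 2*10) - (12 - 1*0) = (-14 - 20) - (12 + 0) = -34 - 1*12 = -34 - 12 = -46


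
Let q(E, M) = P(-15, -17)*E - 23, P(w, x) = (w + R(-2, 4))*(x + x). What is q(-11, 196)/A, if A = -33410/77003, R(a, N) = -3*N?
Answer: 779347363/33410 ≈ 23327.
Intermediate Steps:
A = -33410/77003 (A = -33410*1/77003 = -33410/77003 ≈ -0.43388)
P(w, x) = 2*x*(-12 + w) (P(w, x) = (w - 3*4)*(x + x) = (w - 12)*(2*x) = (-12 + w)*(2*x) = 2*x*(-12 + w))
q(E, M) = -23 + 918*E (q(E, M) = (2*(-17)*(-12 - 15))*E - 23 = (2*(-17)*(-27))*E - 23 = 918*E - 23 = -23 + 918*E)
q(-11, 196)/A = (-23 + 918*(-11))/(-33410/77003) = (-23 - 10098)*(-77003/33410) = -10121*(-77003/33410) = 779347363/33410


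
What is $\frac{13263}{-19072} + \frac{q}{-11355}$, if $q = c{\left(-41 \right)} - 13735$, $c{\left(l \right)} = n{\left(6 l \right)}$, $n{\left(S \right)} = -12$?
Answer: $\frac{111581419}{216562560} \approx 0.51524$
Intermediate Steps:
$c{\left(l \right)} = -12$
$q = -13747$ ($q = -12 - 13735 = -13747$)
$\frac{13263}{-19072} + \frac{q}{-11355} = \frac{13263}{-19072} - \frac{13747}{-11355} = 13263 \left(- \frac{1}{19072}\right) - - \frac{13747}{11355} = - \frac{13263}{19072} + \frac{13747}{11355} = \frac{111581419}{216562560}$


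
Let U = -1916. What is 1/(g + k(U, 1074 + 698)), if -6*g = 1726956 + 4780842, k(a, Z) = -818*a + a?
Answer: 1/480739 ≈ 2.0801e-6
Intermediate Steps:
k(a, Z) = -817*a
g = -1084633 (g = -(1726956 + 4780842)/6 = -1/6*6507798 = -1084633)
1/(g + k(U, 1074 + 698)) = 1/(-1084633 - 817*(-1916)) = 1/(-1084633 + 1565372) = 1/480739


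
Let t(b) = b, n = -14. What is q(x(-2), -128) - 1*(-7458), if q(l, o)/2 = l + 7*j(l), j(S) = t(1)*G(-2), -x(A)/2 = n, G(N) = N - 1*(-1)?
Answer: 7500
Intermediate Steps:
G(N) = 1 + N (G(N) = N + 1 = 1 + N)
x(A) = 28 (x(A) = -2*(-14) = 28)
j(S) = -1 (j(S) = 1*(1 - 2) = 1*(-1) = -1)
q(l, o) = -14 + 2*l (q(l, o) = 2*(l + 7*(-1)) = 2*(l - 7) = 2*(-7 + l) = -14 + 2*l)
q(x(-2), -128) - 1*(-7458) = (-14 + 2*28) - 1*(-7458) = (-14 + 56) + 7458 = 42 + 7458 = 7500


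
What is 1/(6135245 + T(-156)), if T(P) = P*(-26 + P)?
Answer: 1/6163637 ≈ 1.6224e-7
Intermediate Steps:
1/(6135245 + T(-156)) = 1/(6135245 - 156*(-26 - 156)) = 1/(6135245 - 156*(-182)) = 1/(6135245 + 28392) = 1/6163637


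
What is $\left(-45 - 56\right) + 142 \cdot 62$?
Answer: $8703$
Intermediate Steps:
$\left(-45 - 56\right) + 142 \cdot 62 = \left(-45 - 56\right) + 8804 = -101 + 8804 = 8703$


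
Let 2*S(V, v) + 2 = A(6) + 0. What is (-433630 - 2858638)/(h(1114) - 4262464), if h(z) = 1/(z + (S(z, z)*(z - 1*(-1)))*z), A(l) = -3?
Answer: 10219729927148/13231374512705 ≈ 0.77239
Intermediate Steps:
S(V, v) = -5/2 (S(V, v) = -1 + (-3 + 0)/2 = -1 + (½)*(-3) = -1 - 3/2 = -5/2)
h(z) = 1/(z + z*(-5/2 - 5*z/2)) (h(z) = 1/(z + (-5*(z - 1*(-1))/2)*z) = 1/(z + (-5*(z + 1)/2)*z) = 1/(z + (-5*(1 + z)/2)*z) = 1/(z + (-5/2 - 5*z/2)*z) = 1/(z + z*(-5/2 - 5*z/2)))
(-433630 - 2858638)/(h(1114) - 4262464) = (-433630 - 2858638)/(-2/(1114*(3 + 5*1114)) - 4262464) = -3292268/(-2*1/1114/(3 + 5570) - 4262464) = -3292268/(-2*1/1114/5573 - 4262464) = -3292268/(-2*1/1114*1/5573 - 4262464) = -3292268/(-1/3104161 - 4262464) = -3292268/(-13231374512705/3104161) = -3292268*(-3104161/13231374512705) = 10219729927148/13231374512705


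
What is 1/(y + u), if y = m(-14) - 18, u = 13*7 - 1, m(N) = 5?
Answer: 1/77 ≈ 0.012987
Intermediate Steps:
u = 90 (u = 91 - 1 = 90)
y = -13 (y = 5 - 18 = -13)
1/(y + u) = 1/(-13 + 90) = 1/77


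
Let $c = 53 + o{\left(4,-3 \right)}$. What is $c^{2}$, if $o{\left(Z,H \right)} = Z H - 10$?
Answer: $961$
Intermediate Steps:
$o{\left(Z,H \right)} = -10 + H Z$ ($o{\left(Z,H \right)} = H Z - 10 = -10 + H Z$)
$c = 31$ ($c = 53 - 22 = 31$)
$c^{2} = 31^{2} = 961$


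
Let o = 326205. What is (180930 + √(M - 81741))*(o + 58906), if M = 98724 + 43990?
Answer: 69678133230 + 385111*√60973 ≈ 6.9773e+10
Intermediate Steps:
M = 142714
(180930 + √(M - 81741))*(o + 58906) = (180930 + √(142714 - 81741))*(326205 + 58906) = (180930 + √60973)*385111 = 69678133230 + 385111*√60973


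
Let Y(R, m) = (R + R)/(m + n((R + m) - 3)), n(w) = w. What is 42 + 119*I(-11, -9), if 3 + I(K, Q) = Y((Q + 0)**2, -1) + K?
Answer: -52073/38 ≈ -1370.3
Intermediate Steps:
Y(R, m) = 2*R/(-3 + R + 2*m) (Y(R, m) = (R + R)/(m + ((R + m) - 3)) = (2*R)/(m + (-3 + R + m)) = (2*R)/(-3 + R + 2*m) = 2*R/(-3 + R + 2*m))
I(K, Q) = -3 + K + 2*Q**2/(-5 + Q**2) (I(K, Q) = -3 + (2*(Q + 0)**2/(-3 + (Q + 0)**2 + 2*(-1)) + K) = -3 + (2*Q**2/(-3 + Q**2 - 2) + K) = -3 + (2*Q**2/(-5 + Q**2) + K) = -3 + (K + 2*Q**2/(-5 + Q**2)) = -3 + K + 2*Q**2/(-5 + Q**2))
42 + 119*I(-11, -9) = 42 + 119*((2*(-9)**2 + (-5 + (-9)**2)*(-3 - 11))/(-5 + (-9)**2)) = 42 + 119*((2*81 + (-5 + 81)*(-14))/(-5 + 81)) = 42 + 119*((162 + 76*(-14))/76) = 42 + 119*((162 - 1064)/76) = 42 + 119*((1/76)*(-902)) = 42 + 119*(-451/38) = 42 - 53669/38 = -52073/38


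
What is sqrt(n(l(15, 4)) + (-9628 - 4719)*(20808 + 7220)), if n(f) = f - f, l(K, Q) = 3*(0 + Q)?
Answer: 14*I*sqrt(2051621) ≈ 20053.0*I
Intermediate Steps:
l(K, Q) = 3*Q
n(f) = 0
sqrt(n(l(15, 4)) + (-9628 - 4719)*(20808 + 7220)) = sqrt(0 + (-9628 - 4719)*(20808 + 7220)) = sqrt(0 - 14347*28028) = sqrt(0 - 402117716) = sqrt(-402117716) = 14*I*sqrt(2051621)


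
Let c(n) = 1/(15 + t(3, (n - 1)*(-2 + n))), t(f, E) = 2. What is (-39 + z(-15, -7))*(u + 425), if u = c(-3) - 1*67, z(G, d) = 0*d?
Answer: -237393/17 ≈ -13964.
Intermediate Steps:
c(n) = 1/17 (c(n) = 1/(15 + 2) = 1/17)
z(G, d) = 0
u = -1138/17 (u = 1/17 - 1*67 = 1/17 - 67 = -1138/17 ≈ -66.941)
(-39 + z(-15, -7))*(u + 425) = (-39 + 0)*(-1138/17 + 425) = -39*6087/17 = -237393/17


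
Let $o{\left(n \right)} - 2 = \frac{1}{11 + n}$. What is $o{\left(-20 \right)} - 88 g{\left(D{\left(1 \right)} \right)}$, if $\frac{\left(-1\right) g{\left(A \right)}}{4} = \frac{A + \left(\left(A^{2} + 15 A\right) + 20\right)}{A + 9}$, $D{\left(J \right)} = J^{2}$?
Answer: $\frac{58693}{45} \approx 1304.3$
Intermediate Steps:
$o{\left(n \right)} = 2 + \frac{1}{11 + n}$
$g{\left(A \right)} = - \frac{4 \left(20 + A^{2} + 16 A\right)}{9 + A}$ ($g{\left(A \right)} = - 4 \frac{A + \left(\left(A^{2} + 15 A\right) + 20\right)}{A + 9} = - 4 \frac{A + \left(20 + A^{2} + 15 A\right)}{9 + A} = - 4 \frac{20 + A^{2} + 16 A}{9 + A} = - \frac{4 \left(20 + A^{2} + 16 A\right)}{9 + A}$)
$o{\left(-20 \right)} - 88 g{\left(D{\left(1 \right)} \right)} = \frac{23 + 2 \left(-20\right)}{11 - 20} - 88 \frac{4 \left(-20 - \left(1^{2}\right)^{2} - 16 \cdot 1^{2}\right)}{9 + 1^{2}} = \frac{23 - 40}{-9} - 88 \frac{4 \left(-20 - 1^{2} - 16\right)}{9 + 1} = \left(- \frac{1}{9}\right) \left(-17\right) - 88 \frac{4 \left(-20 - 1 - 16\right)}{10} = \frac{17}{9} - 88 \cdot 4 \cdot \frac{1}{10} \left(-20 - 1 - 16\right) = \frac{17}{9} - 88 \cdot 4 \cdot \frac{1}{10} \left(-37\right) = \frac{17}{9} - - \frac{6512}{5} = \frac{17}{9} + \frac{6512}{5} = \frac{58693}{45}$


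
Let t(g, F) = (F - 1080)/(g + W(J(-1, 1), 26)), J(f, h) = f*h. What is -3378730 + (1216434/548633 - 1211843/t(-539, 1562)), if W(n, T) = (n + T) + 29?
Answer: -571018837353977/264441106 ≈ -2.1593e+6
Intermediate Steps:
W(n, T) = 29 + T + n (W(n, T) = (T + n) + 29 = 29 + T + n)
t(g, F) = (-1080 + F)/(54 + g) (t(g, F) = (F - 1080)/(g + (29 + 26 - 1*1)) = (-1080 + F)/(g + (29 + 26 - 1)) = (-1080 + F)/(g + 54) = (-1080 + F)/(54 + g))
-3378730 + (1216434/548633 - 1211843/t(-539, 1562)) = -3378730 + (1216434/548633 - 1211843*(54 - 539)/(-1080 + 1562)) = -3378730 + (1216434*(1/548633) - 1211843/(482/(-485))) = -3378730 + (1216434/548633 - 1211843/((-1/485*482))) = -3378730 + (1216434/548633 - 1211843/(-482/485)) = -3378730 + (1216434/548633 - 1211843*(-485/482)) = -3378730 + (1216434/548633 + 587743855/482) = -3378730 + 322456260721403/264441106 = -571018837353977/264441106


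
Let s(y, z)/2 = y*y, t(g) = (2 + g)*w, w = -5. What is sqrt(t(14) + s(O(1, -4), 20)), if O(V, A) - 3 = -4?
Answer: I*sqrt(78) ≈ 8.8318*I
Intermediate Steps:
O(V, A) = -1 (O(V, A) = 3 - 4 = -1)
t(g) = -10 - 5*g (t(g) = (2 + g)*(-5) = -10 - 5*g)
s(y, z) = 2*y**2 (s(y, z) = 2*(y*y) = 2*y**2)
sqrt(t(14) + s(O(1, -4), 20)) = sqrt((-10 - 5*14) + 2*(-1)**2) = sqrt((-10 - 70) + 2*1) = sqrt(-80 + 2) = sqrt(-78) = I*sqrt(78)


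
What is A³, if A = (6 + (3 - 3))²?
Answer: 46656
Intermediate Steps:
A = 36 (A = (6 + 0)² = 6² = 36)
A³ = 36³ = 46656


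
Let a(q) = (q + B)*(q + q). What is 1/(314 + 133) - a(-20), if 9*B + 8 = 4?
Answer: -1096637/1341 ≈ -817.78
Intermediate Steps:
B = -4/9 (B = -8/9 + (1/9)*4 = -8/9 + 4/9 = -4/9 ≈ -0.44444)
a(q) = 2*q*(-4/9 + q) (a(q) = (q - 4/9)*(q + q) = (-4/9 + q)*(2*q) = 2*q*(-4/9 + q))
1/(314 + 133) - a(-20) = 1/(314 + 133) - 2*(-20)*(-4 + 9*(-20))/9 = 1/447 - 2*(-20)*(-4 - 180)/9 = 1/447 - 2*(-20)*(-184)/9 = 1/447 - 1*7360/9 = 1/447 - 7360/9 = -1096637/1341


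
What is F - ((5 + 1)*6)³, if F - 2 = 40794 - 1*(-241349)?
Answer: 235489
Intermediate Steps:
F = 282145 (F = 2 + (40794 - 1*(-241349)) = 2 + (40794 + 241349) = 2 + 282143 = 282145)
F - ((5 + 1)*6)³ = 282145 - ((5 + 1)*6)³ = 282145 - (6*6)³ = 282145 - 1*36³ = 282145 - 1*46656 = 282145 - 46656 = 235489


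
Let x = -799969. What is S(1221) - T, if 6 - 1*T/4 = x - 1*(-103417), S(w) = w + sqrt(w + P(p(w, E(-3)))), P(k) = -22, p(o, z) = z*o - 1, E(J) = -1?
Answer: -2785011 + sqrt(1199) ≈ -2.7850e+6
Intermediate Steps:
p(o, z) = -1 + o*z (p(o, z) = o*z - 1 = -1 + o*z)
S(w) = w + sqrt(-22 + w) (S(w) = w + sqrt(w - 22) = w + sqrt(-22 + w))
T = 2786232 (T = 24 - 4*(-799969 - 1*(-103417)) = 24 - 4*(-799969 + 103417) = 24 - 4*(-696552) = 24 + 2786208 = 2786232)
S(1221) - T = (1221 + sqrt(-22 + 1221)) - 1*2786232 = (1221 + sqrt(1199)) - 2786232 = -2785011 + sqrt(1199)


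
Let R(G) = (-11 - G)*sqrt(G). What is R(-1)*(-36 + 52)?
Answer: -160*I ≈ -160.0*I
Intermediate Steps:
R(G) = sqrt(G)*(-11 - G)
R(-1)*(-36 + 52) = (sqrt(-1)*(-11 - 1*(-1)))*(-36 + 52) = (I*(-11 + 1))*16 = (I*(-10))*16 = -10*I*16 = -160*I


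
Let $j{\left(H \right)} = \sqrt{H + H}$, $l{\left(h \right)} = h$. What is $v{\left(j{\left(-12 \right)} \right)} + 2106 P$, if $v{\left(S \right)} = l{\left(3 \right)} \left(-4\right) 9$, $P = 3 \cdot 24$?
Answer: $151524$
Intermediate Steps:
$j{\left(H \right)} = \sqrt{2} \sqrt{H}$ ($j{\left(H \right)} = \sqrt{2 H} = \sqrt{2} \sqrt{H}$)
$P = 72$
$v{\left(S \right)} = -108$ ($v{\left(S \right)} = 3 \left(-4\right) 9 = \left(-12\right) 9 = -108$)
$v{\left(j{\left(-12 \right)} \right)} + 2106 P = -108 + 2106 \cdot 72 = -108 + 151632 = 151524$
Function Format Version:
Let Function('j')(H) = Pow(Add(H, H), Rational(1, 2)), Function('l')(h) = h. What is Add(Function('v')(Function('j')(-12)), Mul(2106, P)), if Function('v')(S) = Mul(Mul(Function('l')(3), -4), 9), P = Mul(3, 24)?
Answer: 151524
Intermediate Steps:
Function('j')(H) = Mul(Pow(2, Rational(1, 2)), Pow(H, Rational(1, 2))) (Function('j')(H) = Pow(Mul(2, H), Rational(1, 2)) = Mul(Pow(2, Rational(1, 2)), Pow(H, Rational(1, 2))))
P = 72
Function('v')(S) = -108 (Function('v')(S) = Mul(Mul(3, -4), 9) = Mul(-12, 9) = -108)
Add(Function('v')(Function('j')(-12)), Mul(2106, P)) = Add(-108, Mul(2106, 72)) = Add(-108, 151632) = 151524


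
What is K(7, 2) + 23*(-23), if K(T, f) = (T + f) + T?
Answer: -513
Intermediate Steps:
K(T, f) = f + 2*T
K(7, 2) + 23*(-23) = (2 + 2*7) + 23*(-23) = (2 + 14) - 529 = 16 - 529 = -513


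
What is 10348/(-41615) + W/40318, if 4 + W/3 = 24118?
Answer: 1296650833/838916785 ≈ 1.5456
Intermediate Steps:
W = 72342 (W = -12 + 3*24118 = -12 + 72354 = 72342)
10348/(-41615) + W/40318 = 10348/(-41615) + 72342/40318 = 10348*(-1/41615) + 72342*(1/40318) = -10348/41615 + 36171/20159 = 1296650833/838916785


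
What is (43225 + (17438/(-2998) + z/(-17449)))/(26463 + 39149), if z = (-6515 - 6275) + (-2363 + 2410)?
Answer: 1130462268401/1716150818212 ≈ 0.65872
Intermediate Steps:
z = -12743 (z = -12790 + 47 = -12743)
(43225 + (17438/(-2998) + z/(-17449)))/(26463 + 39149) = (43225 + (17438/(-2998) - 12743/(-17449)))/(26463 + 39149) = (43225 + (17438*(-1/2998) - 12743*(-1/17449)))/65612 = (43225 + (-8719/1499 + 12743/17449))*(1/65612) = (43225 - 133036074/26156051)*(1/65612) = (1130462268401/26156051)*(1/65612) = 1130462268401/1716150818212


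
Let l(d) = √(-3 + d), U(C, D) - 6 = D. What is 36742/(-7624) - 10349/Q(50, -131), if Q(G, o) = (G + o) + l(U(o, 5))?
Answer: 3075096265/24980036 + 20698*√2/6553 ≈ 127.57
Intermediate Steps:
U(C, D) = 6 + D
Q(G, o) = G + o + 2*√2 (Q(G, o) = (G + o) + √(-3 + (6 + 5)) = (G + o) + √(-3 + 11) = (G + o) + √8 = (G + o) + 2*√2 = G + o + 2*√2)
36742/(-7624) - 10349/Q(50, -131) = 36742/(-7624) - 10349/(50 - 131 + 2*√2) = 36742*(-1/7624) - 10349/(-81 + 2*√2) = -18371/3812 - 10349/(-81 + 2*√2)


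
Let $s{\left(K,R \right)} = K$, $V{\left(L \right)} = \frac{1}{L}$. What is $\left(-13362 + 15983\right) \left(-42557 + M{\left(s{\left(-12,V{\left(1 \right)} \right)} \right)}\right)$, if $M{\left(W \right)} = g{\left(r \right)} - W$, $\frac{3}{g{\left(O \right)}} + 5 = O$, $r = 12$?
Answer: $- \frac{780565252}{7} \approx -1.1151 \cdot 10^{8}$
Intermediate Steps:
$g{\left(O \right)} = \frac{3}{-5 + O}$
$M{\left(W \right)} = \frac{3}{7} - W$ ($M{\left(W \right)} = \frac{3}{-5 + 12} - W = \frac{3}{7} - W$)
$\left(-13362 + 15983\right) \left(-42557 + M{\left(s{\left(-12,V{\left(1 \right)} \right)} \right)}\right) = \left(-13362 + 15983\right) \left(-42557 + \left(\frac{3}{7} - -12\right)\right) = 2621 \left(-42557 + \left(\frac{3}{7} + 12\right)\right) = 2621 \left(-42557 + \frac{87}{7}\right) = 2621 \left(- \frac{297812}{7}\right) = - \frac{780565252}{7}$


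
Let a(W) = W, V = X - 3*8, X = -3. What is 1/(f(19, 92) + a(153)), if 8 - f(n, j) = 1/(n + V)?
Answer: 8/1289 ≈ 0.0062064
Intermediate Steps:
V = -27 (V = -3 - 3*8 = -3 - 24 = -27)
f(n, j) = 8 - 1/(-27 + n) (f(n, j) = 8 - 1/(n - 27) = 8 - 1/(-27 + n))
1/(f(19, 92) + a(153)) = 1/((-217 + 8*19)/(-27 + 19) + 153) = 1/((-217 + 152)/(-8) + 153) = 1/(-1/8*(-65) + 153) = 1/(65/8 + 153) = 1/(1289/8) = 8/1289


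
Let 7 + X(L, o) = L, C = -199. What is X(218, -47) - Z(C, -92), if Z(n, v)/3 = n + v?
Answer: 1084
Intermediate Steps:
X(L, o) = -7 + L
Z(n, v) = 3*n + 3*v (Z(n, v) = 3*(n + v) = 3*n + 3*v)
X(218, -47) - Z(C, -92) = (-7 + 218) - (3*(-199) + 3*(-92)) = 211 - (-597 - 276) = 211 - 1*(-873) = 211 + 873 = 1084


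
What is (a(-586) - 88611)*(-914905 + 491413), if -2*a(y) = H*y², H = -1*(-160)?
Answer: 11671562756172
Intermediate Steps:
H = 160
a(y) = -80*y²
(a(-586) - 88611)*(-914905 + 491413) = (-80*(-586)² - 88611)*(-914905 + 491413) = (-80*343396 - 88611)*(-423492) = (-27471680 - 88611)*(-423492) = -27560291*(-423492) = 11671562756172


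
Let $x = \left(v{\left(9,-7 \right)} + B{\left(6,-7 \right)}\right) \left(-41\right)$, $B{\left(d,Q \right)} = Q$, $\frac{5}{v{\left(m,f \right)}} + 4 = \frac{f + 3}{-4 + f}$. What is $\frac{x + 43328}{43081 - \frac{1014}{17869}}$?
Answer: $\frac{6242910399}{6158507000} \approx 1.0137$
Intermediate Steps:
$v{\left(m,f \right)} = \frac{5}{-4 + \frac{3 + f}{-4 + f}}$ ($v{\left(m,f \right)} = \frac{5}{-4 + \frac{f + 3}{-4 + f}} = \frac{5}{-4 + \frac{3 + f}{-4 + f}}$)
$x = \frac{2747}{8}$ ($x = \left(\frac{5 \left(4 - -7\right)}{-19 + 3 \left(-7\right)} - 7\right) \left(-41\right) = \left(\frac{5 \left(4 + 7\right)}{-19 - 21} - 7\right) \left(-41\right) = \left(5 \frac{1}{-40} \cdot 11 - 7\right) \left(-41\right) = \left(5 \left(- \frac{1}{40}\right) 11 - 7\right) \left(-41\right) = \left(- \frac{11}{8} - 7\right) \left(-41\right) = \left(- \frac{67}{8}\right) \left(-41\right) = \frac{2747}{8} \approx 343.38$)
$\frac{x + 43328}{43081 - \frac{1014}{17869}} = \frac{\frac{2747}{8} + 43328}{43081 - \frac{1014}{17869}} = \frac{349371}{8 \left(43081 - \frac{1014}{17869}\right)} = \frac{349371}{8 \cdot \frac{769813375}{17869}} = \frac{349371}{8} \cdot \frac{17869}{769813375} = \frac{6242910399}{6158507000}$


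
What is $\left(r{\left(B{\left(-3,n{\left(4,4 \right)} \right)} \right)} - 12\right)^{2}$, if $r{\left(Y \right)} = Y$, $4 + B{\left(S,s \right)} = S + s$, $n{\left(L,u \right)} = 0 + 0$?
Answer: $361$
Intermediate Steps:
$n{\left(L,u \right)} = 0$
$B{\left(S,s \right)} = -4 + S + s$ ($B{\left(S,s \right)} = -4 + \left(S + s\right) = -4 + S + s$)
$\left(r{\left(B{\left(-3,n{\left(4,4 \right)} \right)} \right)} - 12\right)^{2} = \left(\left(-4 - 3 + 0\right) - 12\right)^{2} = \left(-7 - 12\right)^{2} = \left(-19\right)^{2} = 361$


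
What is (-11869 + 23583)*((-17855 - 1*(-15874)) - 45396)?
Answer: -554974178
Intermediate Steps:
(-11869 + 23583)*((-17855 - 1*(-15874)) - 45396) = 11714*((-17855 + 15874) - 45396) = 11714*(-1981 - 45396) = 11714*(-47377) = -554974178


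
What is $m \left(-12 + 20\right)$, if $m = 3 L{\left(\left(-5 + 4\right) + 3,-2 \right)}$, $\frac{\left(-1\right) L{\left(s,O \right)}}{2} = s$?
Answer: $-96$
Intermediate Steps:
$L{\left(s,O \right)} = - 2 s$
$m = -12$ ($m = 3 \left(- 2 \left(\left(-5 + 4\right) + 3\right)\right) = 3 \left(- 2 \left(-1 + 3\right)\right) = 3 \left(\left(-2\right) 2\right) = 3 \left(-4\right) = -12$)
$m \left(-12 + 20\right) = - 12 \left(-12 + 20\right) = \left(-12\right) 8 = -96$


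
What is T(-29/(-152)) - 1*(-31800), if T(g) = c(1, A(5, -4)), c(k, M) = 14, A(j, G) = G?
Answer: 31814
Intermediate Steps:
T(g) = 14
T(-29/(-152)) - 1*(-31800) = 14 - 1*(-31800) = 14 + 31800 = 31814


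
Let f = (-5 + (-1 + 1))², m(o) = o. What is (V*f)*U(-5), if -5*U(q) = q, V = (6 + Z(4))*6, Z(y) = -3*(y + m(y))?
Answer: -2700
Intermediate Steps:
Z(y) = -6*y (Z(y) = -3*(y + y) = -6*y)
f = 25 (f = (-5 + 0)² = (-5)² = 25)
V = -108 (V = (6 - 6*4)*6 = (6 - 24)*6 = -18*6 = -108)
U(q) = -q/5
(V*f)*U(-5) = (-108*25)*(-⅕*(-5)) = -2700*1 = -2700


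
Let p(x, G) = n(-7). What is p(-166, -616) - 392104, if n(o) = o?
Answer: -392111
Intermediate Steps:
p(x, G) = -7
p(-166, -616) - 392104 = -7 - 392104 = -392111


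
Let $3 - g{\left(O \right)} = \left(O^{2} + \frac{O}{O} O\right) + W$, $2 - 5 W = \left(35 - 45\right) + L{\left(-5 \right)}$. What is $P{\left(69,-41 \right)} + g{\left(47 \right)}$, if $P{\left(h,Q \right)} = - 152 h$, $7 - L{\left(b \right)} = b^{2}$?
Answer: $-12747$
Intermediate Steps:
$L{\left(b \right)} = 7 - b^{2}$
$W = 6$ ($W = \frac{2}{5} - \frac{\left(35 - 45\right) + \left(7 - \left(-5\right)^{2}\right)}{5} = \frac{2}{5} - \frac{-10 + \left(7 - 25\right)}{5} = \frac{2}{5} - \frac{-10 - 18}{5} = \frac{2}{5} - - \frac{28}{5} = \frac{2}{5} + \frac{28}{5} = 6$)
$g{\left(O \right)} = -3 - O - O^{2}$ ($g{\left(O \right)} = 3 - \left(\left(O^{2} + \frac{O}{O} O\right) + 6\right) = 3 - \left(\left(O^{2} + 1 O\right) + 6\right) = 3 - \left(\left(O^{2} + O\right) + 6\right) = 3 - \left(\left(O + O^{2}\right) + 6\right) = 3 - \left(6 + O + O^{2}\right) = -3 - O - O^{2}$)
$P{\left(69,-41 \right)} + g{\left(47 \right)} = \left(-152\right) 69 - 2259 = -10488 - 2259 = -12747$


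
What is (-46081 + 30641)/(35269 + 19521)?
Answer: -1544/5479 ≈ -0.28180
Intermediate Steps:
(-46081 + 30641)/(35269 + 19521) = -15440/54790 = -15440*1/54790 = -1544/5479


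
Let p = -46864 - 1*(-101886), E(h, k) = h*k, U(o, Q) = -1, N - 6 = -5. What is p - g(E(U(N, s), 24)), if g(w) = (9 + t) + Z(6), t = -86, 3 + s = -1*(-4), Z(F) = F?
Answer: 55093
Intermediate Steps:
N = 1 (N = 6 - 5 = 1)
s = 1 (s = -3 - 1*(-4) = -3 + 4 = 1)
g(w) = -71 (g(w) = (9 - 86) + 6 = -77 + 6 = -71)
p = 55022 (p = -46864 + 101886 = 55022)
p - g(E(U(N, s), 24)) = 55022 - 1*(-71) = 55022 + 71 = 55093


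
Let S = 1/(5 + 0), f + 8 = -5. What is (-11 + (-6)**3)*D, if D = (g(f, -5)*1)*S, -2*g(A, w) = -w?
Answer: 227/2 ≈ 113.50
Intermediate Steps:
f = -13 (f = -8 - 5 = -13)
g(A, w) = w/2 (g(A, w) = -(-1)*w/2 = w/2)
S = 1/5 ≈ 0.20000
D = -1/2 (D = (((1/2)*(-5))*1)*(1/5) = -5/2*1*(1/5) = -5/2*1/5 = -1/2 ≈ -0.50000)
(-11 + (-6)**3)*D = (-11 + (-6)**3)*(-1/2) = (-11 - 216)*(-1/2) = -227*(-1/2) = 227/2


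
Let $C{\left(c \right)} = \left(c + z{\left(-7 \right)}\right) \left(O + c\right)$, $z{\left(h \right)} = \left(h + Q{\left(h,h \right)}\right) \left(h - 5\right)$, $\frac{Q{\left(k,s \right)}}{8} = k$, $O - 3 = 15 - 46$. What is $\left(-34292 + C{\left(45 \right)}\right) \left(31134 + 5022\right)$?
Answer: $-747525300$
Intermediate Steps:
$O = -28$ ($O = 3 + \left(15 - 46\right) = 3 - 31 = -28$)
$Q{\left(k,s \right)} = 8 k$
$z{\left(h \right)} = 9 h \left(-5 + h\right)$ ($z{\left(h \right)} = \left(h + 8 h\right) \left(h - 5\right) = 9 h \left(-5 + h\right)$)
$C{\left(c \right)} = \left(-28 + c\right) \left(756 + c\right)$ ($C{\left(c \right)} = \left(c + 9 \left(-7\right) \left(-5 - 7\right)\right) \left(-28 + c\right) = \left(c + 9 \left(-7\right) \left(-12\right)\right) \left(-28 + c\right) = \left(c + 756\right) \left(-28 + c\right) = \left(756 + c\right) \left(-28 + c\right) = \left(-28 + c\right) \left(756 + c\right)$)
$\left(-34292 + C{\left(45 \right)}\right) \left(31134 + 5022\right) = \left(-34292 + \left(-21168 + 45^{2} + 728 \cdot 45\right)\right) \left(31134 + 5022\right) = \left(-34292 + \left(-21168 + 2025 + 32760\right)\right) 36156 = \left(-34292 + 13617\right) 36156 = \left(-20675\right) 36156 = -747525300$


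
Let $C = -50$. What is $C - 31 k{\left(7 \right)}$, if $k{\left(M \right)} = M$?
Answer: $-267$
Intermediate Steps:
$C - 31 k{\left(7 \right)} = -50 - 217 = -267$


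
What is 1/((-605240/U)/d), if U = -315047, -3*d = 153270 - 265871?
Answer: 35474607247/1815720 ≈ 19538.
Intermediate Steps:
d = 112601/3 (d = -(153270 - 265871)/3 = -⅓*(-112601) = 112601/3 ≈ 37534.)
1/((-605240/U)/d) = 1/((-605240/(-315047))/(112601/3)) = 1/(-605240*(-1/315047)*(3/112601)) = 1/((605240/315047)*(3/112601)) = 1/(1815720/35474607247) = 35474607247/1815720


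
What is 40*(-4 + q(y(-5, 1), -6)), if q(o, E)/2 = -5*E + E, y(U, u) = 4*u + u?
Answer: 1760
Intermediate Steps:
y(U, u) = 5*u
q(o, E) = -8*E (q(o, E) = 2*(-5*E + E) = 2*(-4*E) = -8*E)
40*(-4 + q(y(-5, 1), -6)) = 40*(-4 - 8*(-6)) = 40*(-4 + 48) = 40*44 = 1760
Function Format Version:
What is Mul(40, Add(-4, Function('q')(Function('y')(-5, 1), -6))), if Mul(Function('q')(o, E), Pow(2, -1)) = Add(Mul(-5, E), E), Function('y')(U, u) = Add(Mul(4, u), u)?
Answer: 1760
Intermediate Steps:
Function('y')(U, u) = Mul(5, u)
Function('q')(o, E) = Mul(-8, E) (Function('q')(o, E) = Mul(2, Add(Mul(-5, E), E)) = Mul(2, Mul(-4, E)) = Mul(-8, E))
Mul(40, Add(-4, Function('q')(Function('y')(-5, 1), -6))) = Mul(40, Add(-4, Mul(-8, -6))) = Mul(40, Add(-4, 48)) = Mul(40, 44) = 1760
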